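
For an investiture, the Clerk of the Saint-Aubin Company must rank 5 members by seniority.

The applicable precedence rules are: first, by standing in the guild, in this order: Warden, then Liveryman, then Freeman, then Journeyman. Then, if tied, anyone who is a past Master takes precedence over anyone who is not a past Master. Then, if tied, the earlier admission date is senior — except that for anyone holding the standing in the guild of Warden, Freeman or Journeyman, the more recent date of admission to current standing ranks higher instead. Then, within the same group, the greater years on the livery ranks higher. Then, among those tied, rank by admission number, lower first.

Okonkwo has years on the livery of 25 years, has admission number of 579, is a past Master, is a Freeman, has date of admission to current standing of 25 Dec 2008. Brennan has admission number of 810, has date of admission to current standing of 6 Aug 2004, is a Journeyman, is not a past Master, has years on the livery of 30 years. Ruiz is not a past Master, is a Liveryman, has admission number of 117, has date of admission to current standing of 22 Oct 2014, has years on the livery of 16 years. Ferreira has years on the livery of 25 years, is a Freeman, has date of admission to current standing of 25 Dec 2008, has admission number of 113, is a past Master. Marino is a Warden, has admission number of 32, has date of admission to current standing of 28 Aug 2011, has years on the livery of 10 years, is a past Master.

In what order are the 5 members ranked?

By standing in the guild: Marino (Warden); then Ruiz (Liveryman); then Ferreira and Okonkwo (Freeman); then Brennan (Journeyman).
Ferreira and Okonkwo are each a past Master, so the next rule applies.
Ferreira and Okonkwo both have date of admission to current standing 25 Dec 2008, so the next rule applies.
Ferreira and Okonkwo both have years on the livery 25 years, so the next rule applies.
Among Ferreira and Okonkwo, by admission number (lower first): Ferreira (113) before Okonkwo (579).
Full order: Marino, Ruiz, Ferreira, Okonkwo, Brennan.

Marino, Ruiz, Ferreira, Okonkwo, Brennan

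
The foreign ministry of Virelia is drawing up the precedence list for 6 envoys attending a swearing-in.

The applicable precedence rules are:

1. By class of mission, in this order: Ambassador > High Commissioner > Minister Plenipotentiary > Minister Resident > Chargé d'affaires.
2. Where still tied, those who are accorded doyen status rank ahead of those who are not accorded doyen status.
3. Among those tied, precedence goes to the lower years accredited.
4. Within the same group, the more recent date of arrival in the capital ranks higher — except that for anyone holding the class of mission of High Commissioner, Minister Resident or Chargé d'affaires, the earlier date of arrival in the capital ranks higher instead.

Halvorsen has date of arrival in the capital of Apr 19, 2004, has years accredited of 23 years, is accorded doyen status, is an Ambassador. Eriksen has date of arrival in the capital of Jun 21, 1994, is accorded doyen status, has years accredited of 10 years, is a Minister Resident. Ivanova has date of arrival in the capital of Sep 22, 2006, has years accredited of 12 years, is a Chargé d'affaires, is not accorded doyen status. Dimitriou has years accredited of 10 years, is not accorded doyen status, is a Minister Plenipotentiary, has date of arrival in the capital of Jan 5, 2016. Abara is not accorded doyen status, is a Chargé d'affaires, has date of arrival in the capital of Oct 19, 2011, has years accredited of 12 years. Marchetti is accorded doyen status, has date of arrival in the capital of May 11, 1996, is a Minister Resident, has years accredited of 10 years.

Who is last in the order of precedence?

Abara

By class of mission: Halvorsen (Ambassador); then Dimitriou (Minister Plenipotentiary); then Eriksen and Marchetti (Minister Resident); then Ivanova and Abara (Chargé d'affaires).
Eriksen and Marchetti are each accorded doyen status, so the next rule applies.
Eriksen and Marchetti both have years accredited 10 years, so the next rule applies.
Among Eriksen and Marchetti, by date of arrival in the capital (earlier first) (reversed rule for this group): Eriksen (Jun 21, 1994) before Marchetti (May 11, 1996).
Ivanova and Abara are each not accorded doyen status, so the next rule applies.
Ivanova and Abara both have years accredited 12 years, so the next rule applies.
Among Ivanova and Abara, by date of arrival in the capital (earlier first) (reversed rule for this group): Ivanova (Sep 22, 2006) before Abara (Oct 19, 2011).
Order: Halvorsen, Dimitriou, Eriksen, Marchetti, Ivanova, Abara.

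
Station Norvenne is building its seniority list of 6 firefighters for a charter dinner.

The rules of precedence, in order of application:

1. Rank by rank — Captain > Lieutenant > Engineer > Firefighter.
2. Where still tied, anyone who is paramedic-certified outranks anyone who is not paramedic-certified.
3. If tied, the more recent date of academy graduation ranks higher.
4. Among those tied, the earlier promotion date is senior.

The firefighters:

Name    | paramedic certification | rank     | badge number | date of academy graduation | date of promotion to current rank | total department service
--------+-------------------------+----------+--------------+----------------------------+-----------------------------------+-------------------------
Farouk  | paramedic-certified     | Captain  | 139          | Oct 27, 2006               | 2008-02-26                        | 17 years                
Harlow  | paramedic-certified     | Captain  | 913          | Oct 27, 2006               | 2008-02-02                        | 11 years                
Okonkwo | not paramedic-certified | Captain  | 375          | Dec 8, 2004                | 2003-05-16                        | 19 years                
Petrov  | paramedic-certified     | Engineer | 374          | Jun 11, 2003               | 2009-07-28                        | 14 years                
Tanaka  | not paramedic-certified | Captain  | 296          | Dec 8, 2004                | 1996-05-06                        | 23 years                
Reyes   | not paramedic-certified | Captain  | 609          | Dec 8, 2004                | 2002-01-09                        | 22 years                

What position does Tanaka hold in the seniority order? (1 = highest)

3

By rank: Harlow, Farouk, Tanaka, Reyes and Okonkwo (Captain); then Petrov (Engineer).
Among Harlow, Farouk, Tanaka, Reyes and Okonkwo, paramedic-certified before not paramedic-certified: Harlow and Farouk (paramedic-certified) before Tanaka, Reyes and Okonkwo (not paramedic-certified).
Harlow and Farouk both have date of academy graduation Oct 27, 2006, so the next rule applies.
Among Harlow and Farouk, by date of promotion to current rank (earlier first): Harlow (2008-02-02) before Farouk (2008-02-26).
Tanaka, Reyes and Okonkwo all have date of academy graduation Dec 8, 2004, so the next rule applies.
Among Tanaka, Reyes and Okonkwo, by date of promotion to current rank (earlier first): Tanaka (1996-05-06) before Reyes (2002-01-09) before Okonkwo (2003-05-16).
Order: Harlow, Farouk, Tanaka, Reyes, Okonkwo, Petrov. So position 3.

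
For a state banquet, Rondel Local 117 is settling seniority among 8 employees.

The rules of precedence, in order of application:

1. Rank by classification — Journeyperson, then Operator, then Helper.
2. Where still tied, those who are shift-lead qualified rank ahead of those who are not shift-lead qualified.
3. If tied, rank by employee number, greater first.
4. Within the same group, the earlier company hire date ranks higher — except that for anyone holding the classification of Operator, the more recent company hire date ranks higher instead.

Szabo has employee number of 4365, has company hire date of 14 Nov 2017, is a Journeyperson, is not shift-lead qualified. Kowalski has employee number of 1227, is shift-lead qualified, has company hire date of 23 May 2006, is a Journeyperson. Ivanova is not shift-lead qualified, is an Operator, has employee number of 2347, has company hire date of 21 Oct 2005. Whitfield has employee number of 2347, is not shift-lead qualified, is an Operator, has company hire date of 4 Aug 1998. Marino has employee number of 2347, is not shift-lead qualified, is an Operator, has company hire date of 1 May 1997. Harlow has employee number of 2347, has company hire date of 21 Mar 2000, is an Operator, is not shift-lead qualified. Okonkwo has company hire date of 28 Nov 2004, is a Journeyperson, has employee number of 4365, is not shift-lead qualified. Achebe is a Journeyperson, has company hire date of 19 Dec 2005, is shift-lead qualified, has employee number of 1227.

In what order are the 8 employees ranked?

Achebe, Kowalski, Okonkwo, Szabo, Ivanova, Harlow, Whitfield, Marino

By classification: Achebe, Kowalski, Okonkwo and Szabo (Journeyperson); then Ivanova, Harlow, Whitfield and Marino (Operator).
Among Achebe, Kowalski, Okonkwo and Szabo, shift-lead qualified before not shift-lead qualified: Achebe and Kowalski (shift-lead qualified) before Okonkwo and Szabo (not shift-lead qualified).
Achebe and Kowalski both have employee number 1227, so the next rule applies.
Among Achebe and Kowalski, by company hire date (earlier first): Achebe (19 Dec 2005) before Kowalski (23 May 2006).
Okonkwo and Szabo both have employee number 4365, so the next rule applies.
Among Okonkwo and Szabo, by company hire date (earlier first): Okonkwo (28 Nov 2004) before Szabo (14 Nov 2017).
Ivanova, Harlow, Whitfield and Marino are each not shift-lead qualified, so the next rule applies.
Ivanova, Harlow, Whitfield and Marino all have employee number 2347, so the next rule applies.
Among Ivanova, Harlow, Whitfield and Marino, by company hire date (later first) (reversed rule for this group): Ivanova (21 Oct 2005) before Harlow (21 Mar 2000) before Whitfield (4 Aug 1998) before Marino (1 May 1997).
Full order: Achebe, Kowalski, Okonkwo, Szabo, Ivanova, Harlow, Whitfield, Marino.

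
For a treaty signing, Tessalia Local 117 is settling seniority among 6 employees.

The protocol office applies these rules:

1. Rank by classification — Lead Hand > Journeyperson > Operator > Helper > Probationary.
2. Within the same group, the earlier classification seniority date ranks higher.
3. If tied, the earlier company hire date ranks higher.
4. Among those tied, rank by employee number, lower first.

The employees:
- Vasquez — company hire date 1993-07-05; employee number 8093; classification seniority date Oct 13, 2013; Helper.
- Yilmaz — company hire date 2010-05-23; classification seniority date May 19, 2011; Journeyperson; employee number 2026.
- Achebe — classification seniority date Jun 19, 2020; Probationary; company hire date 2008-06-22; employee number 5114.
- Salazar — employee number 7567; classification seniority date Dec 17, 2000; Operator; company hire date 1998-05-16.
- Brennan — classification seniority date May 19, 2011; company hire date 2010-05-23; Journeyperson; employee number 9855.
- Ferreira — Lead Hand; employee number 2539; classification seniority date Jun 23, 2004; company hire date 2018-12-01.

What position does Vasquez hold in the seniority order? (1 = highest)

By classification: Ferreira (Lead Hand); then Yilmaz and Brennan (Journeyperson); then Salazar (Operator); then Vasquez (Helper); then Achebe (Probationary).
Yilmaz and Brennan both have classification seniority date May 19, 2011, so the next rule applies.
Yilmaz and Brennan both have company hire date 2010-05-23, so the next rule applies.
Among Yilmaz and Brennan, by employee number (lower first): Yilmaz (2026) before Brennan (9855).
Order: Ferreira, Yilmaz, Brennan, Salazar, Vasquez, Achebe. So position 5.

5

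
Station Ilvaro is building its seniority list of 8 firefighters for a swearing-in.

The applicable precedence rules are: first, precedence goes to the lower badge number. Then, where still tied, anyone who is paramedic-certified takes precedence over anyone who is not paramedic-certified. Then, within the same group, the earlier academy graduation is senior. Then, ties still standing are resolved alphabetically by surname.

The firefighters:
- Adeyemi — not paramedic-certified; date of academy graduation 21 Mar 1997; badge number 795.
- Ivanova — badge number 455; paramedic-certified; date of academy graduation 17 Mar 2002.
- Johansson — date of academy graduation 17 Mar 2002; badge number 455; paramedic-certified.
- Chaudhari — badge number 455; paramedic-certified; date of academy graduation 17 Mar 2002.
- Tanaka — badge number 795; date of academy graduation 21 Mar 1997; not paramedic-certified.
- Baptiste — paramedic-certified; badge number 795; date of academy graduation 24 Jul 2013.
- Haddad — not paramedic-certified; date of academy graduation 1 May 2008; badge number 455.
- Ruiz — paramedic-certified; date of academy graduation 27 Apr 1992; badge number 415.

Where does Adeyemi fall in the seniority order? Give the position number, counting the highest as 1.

By badge number (lower first): Ruiz (415); then Chaudhari, Ivanova, Johansson and Haddad (each 455); then Baptiste, Adeyemi and Tanaka (each 795).
Among Chaudhari, Ivanova, Johansson and Haddad, paramedic-certified before not paramedic-certified: Chaudhari, Ivanova and Johansson (paramedic-certified) before Haddad (not paramedic-certified).
Chaudhari, Ivanova and Johansson all have date of academy graduation 17 Mar 2002, so the next rule applies.
Among Chaudhari, Ivanova and Johansson, alphabetically by surname: Chaudhari before Ivanova before Johansson.
Among Baptiste, Adeyemi and Tanaka, paramedic-certified before not paramedic-certified: Baptiste (paramedic-certified) before Adeyemi and Tanaka (not paramedic-certified).
Adeyemi and Tanaka both have date of academy graduation 21 Mar 1997, so the next rule applies.
Among Adeyemi and Tanaka, alphabetically by surname: Adeyemi before Tanaka.
Order: Ruiz, Chaudhari, Ivanova, Johansson, Haddad, Baptiste, Adeyemi, Tanaka. So position 7.

7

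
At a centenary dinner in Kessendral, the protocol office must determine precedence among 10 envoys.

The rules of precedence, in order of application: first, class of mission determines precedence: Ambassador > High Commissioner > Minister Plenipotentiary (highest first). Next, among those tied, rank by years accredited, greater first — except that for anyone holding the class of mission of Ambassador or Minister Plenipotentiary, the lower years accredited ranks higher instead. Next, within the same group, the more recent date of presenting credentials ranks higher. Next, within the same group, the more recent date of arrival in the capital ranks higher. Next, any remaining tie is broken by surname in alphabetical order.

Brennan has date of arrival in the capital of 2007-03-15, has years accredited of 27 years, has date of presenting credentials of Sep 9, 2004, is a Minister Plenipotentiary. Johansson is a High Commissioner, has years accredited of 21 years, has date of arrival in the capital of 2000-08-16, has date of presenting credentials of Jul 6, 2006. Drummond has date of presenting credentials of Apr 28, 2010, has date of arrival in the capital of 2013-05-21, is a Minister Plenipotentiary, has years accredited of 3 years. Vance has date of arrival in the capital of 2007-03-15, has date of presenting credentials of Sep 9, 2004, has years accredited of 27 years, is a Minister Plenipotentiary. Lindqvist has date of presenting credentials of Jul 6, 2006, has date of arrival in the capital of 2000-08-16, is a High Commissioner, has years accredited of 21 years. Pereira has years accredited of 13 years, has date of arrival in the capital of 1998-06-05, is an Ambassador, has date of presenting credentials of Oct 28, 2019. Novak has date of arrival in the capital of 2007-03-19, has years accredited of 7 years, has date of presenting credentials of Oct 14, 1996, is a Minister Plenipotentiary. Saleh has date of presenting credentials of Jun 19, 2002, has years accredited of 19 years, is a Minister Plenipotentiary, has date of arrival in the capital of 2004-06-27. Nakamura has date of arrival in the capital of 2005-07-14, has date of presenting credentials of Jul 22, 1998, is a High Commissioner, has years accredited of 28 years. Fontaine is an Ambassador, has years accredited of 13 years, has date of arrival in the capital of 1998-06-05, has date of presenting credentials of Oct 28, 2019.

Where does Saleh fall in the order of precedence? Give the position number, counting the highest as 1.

By class of mission: Fontaine and Pereira (Ambassador); then Nakamura, Johansson and Lindqvist (High Commissioner); then Drummond, Novak, Saleh, Brennan and Vance (Minister Plenipotentiary).
Fontaine and Pereira both have years accredited 13 years, so the next rule applies.
Fontaine and Pereira both have date of presenting credentials Oct 28, 2019, so the next rule applies.
Fontaine and Pereira both have date of arrival in the capital 1998-06-05, so the next rule applies.
Among Fontaine and Pereira, alphabetically by surname: Fontaine before Pereira.
Among Nakamura, Johansson and Lindqvist, by years accredited (higher first): Nakamura (28 years) before Johansson and Lindqvist (21 years).
Johansson and Lindqvist both have date of presenting credentials Jul 6, 2006, so the next rule applies.
Johansson and Lindqvist both have date of arrival in the capital 2000-08-16, so the next rule applies.
Among Johansson and Lindqvist, alphabetically by surname: Johansson before Lindqvist.
Among Drummond, Novak, Saleh, Brennan and Vance, by years accredited (lower first) (reversed rule for this group): Drummond (3 years) before Novak (7 years) before Saleh (19 years) before Brennan and Vance (27 years).
Brennan and Vance both have date of presenting credentials Sep 9, 2004, so the next rule applies.
Brennan and Vance both have date of arrival in the capital 2007-03-15, so the next rule applies.
Among Brennan and Vance, alphabetically by surname: Brennan before Vance.
Order: Fontaine, Pereira, Nakamura, Johansson, Lindqvist, Drummond, Novak, Saleh, Brennan, Vance. So position 8.

8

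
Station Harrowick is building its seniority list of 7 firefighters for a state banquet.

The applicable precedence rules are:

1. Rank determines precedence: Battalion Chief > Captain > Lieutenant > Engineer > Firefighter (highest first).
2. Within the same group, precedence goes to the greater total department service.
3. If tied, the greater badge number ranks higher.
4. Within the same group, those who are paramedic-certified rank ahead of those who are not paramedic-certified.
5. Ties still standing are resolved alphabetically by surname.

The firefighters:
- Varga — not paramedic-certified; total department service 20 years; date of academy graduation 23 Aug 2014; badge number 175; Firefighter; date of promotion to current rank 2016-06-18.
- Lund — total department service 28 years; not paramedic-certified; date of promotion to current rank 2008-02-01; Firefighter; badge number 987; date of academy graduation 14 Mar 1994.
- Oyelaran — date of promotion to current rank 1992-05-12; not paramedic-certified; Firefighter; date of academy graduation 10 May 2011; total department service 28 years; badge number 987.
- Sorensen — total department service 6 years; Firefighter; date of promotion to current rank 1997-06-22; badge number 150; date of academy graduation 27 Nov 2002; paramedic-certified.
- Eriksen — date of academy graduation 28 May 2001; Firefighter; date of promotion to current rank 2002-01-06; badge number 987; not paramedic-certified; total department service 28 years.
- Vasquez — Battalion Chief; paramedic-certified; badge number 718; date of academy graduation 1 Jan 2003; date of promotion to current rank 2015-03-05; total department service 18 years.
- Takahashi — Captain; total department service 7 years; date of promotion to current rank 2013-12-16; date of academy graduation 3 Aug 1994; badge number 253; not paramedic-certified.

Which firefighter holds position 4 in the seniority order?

Lund

By rank: Vasquez (Battalion Chief); then Takahashi (Captain); then Eriksen, Lund, Oyelaran, Varga and Sorensen (Firefighter).
Among Eriksen, Lund, Oyelaran, Varga and Sorensen, by total department service (higher first): Eriksen, Lund and Oyelaran (28 years) before Varga (20 years) before Sorensen (6 years).
Eriksen, Lund and Oyelaran all have badge number 987, so the next rule applies.
Eriksen, Lund and Oyelaran are each not paramedic-certified, so the next rule applies.
Among Eriksen, Lund and Oyelaran, alphabetically by surname: Eriksen before Lund before Oyelaran.
Order: Vasquez, Takahashi, Eriksen, Lund, Oyelaran, Varga, Sorensen.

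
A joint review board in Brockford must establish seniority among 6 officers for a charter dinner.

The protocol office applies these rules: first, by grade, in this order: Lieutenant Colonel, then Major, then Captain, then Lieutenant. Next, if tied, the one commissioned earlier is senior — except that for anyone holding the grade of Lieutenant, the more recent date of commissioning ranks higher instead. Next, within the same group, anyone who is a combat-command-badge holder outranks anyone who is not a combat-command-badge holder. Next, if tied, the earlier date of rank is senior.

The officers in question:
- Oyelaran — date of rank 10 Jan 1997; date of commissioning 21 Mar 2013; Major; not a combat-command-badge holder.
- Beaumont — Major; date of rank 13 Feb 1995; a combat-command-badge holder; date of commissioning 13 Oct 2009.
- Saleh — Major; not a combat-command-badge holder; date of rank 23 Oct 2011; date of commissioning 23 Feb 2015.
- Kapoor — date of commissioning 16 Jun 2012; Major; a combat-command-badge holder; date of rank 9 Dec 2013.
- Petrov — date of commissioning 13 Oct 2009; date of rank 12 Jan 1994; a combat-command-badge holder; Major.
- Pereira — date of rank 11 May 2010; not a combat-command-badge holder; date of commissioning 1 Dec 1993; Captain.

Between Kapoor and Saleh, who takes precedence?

Kapoor

By grade: Petrov, Beaumont, Kapoor, Oyelaran and Saleh (Major); then Pereira (Captain).
Among Petrov, Beaumont, Kapoor, Oyelaran and Saleh, by date of commissioning (earlier first): Petrov and Beaumont (13 Oct 2009) before Kapoor (16 Jun 2012) before Oyelaran (21 Mar 2013) before Saleh (23 Feb 2015).
Petrov and Beaumont are each a combat-command-badge holder, so the next rule applies.
Among Petrov and Beaumont, by date of rank (earlier first): Petrov (12 Jan 1994) before Beaumont (13 Feb 1995).
So Kapoor takes precedence.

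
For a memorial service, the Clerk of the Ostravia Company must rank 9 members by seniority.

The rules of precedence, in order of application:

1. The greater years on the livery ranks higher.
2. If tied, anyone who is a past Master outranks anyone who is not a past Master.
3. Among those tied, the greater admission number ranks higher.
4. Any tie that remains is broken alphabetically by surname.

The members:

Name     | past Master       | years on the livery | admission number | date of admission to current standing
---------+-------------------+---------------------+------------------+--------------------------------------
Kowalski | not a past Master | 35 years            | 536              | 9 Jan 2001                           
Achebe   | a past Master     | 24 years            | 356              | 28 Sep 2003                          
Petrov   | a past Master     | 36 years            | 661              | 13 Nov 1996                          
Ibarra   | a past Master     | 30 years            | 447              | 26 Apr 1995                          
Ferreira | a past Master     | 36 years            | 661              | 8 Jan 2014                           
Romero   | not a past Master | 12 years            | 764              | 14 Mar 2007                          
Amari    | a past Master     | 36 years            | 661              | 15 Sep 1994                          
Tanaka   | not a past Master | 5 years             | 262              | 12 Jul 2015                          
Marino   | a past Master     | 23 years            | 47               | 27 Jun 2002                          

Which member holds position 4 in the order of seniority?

Kowalski

By years on the livery (higher first): Amari, Ferreira and Petrov (each 36 years); then Kowalski (35 years); then Ibarra (30 years); then Achebe (24 years); then Marino (23 years); then Romero (12 years); then Tanaka (5 years).
Amari, Ferreira and Petrov are each a past Master, so the next rule applies.
Amari, Ferreira and Petrov all have admission number 661, so the next rule applies.
Among Amari, Ferreira and Petrov, alphabetically by surname: Amari before Ferreira before Petrov.
Order: Amari, Ferreira, Petrov, Kowalski, Ibarra, Achebe, Marino, Romero, Tanaka.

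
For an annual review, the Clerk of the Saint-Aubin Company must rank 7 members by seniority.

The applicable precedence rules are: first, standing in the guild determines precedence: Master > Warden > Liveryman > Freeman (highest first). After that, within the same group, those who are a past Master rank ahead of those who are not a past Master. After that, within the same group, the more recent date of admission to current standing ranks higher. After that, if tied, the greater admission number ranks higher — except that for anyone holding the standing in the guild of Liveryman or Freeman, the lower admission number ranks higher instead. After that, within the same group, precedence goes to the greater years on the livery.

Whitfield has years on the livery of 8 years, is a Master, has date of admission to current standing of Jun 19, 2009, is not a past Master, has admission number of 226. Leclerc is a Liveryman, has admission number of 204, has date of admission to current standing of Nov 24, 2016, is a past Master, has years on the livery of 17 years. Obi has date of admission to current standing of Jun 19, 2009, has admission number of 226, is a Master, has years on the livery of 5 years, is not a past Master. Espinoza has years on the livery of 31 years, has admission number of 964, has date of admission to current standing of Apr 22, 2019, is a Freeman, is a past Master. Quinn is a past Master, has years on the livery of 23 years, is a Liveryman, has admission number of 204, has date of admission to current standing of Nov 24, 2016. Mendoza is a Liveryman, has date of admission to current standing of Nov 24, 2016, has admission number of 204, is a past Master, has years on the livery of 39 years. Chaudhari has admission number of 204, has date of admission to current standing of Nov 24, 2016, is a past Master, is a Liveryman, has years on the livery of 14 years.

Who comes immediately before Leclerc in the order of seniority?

By standing in the guild: Whitfield and Obi (Master); then Mendoza, Quinn, Leclerc and Chaudhari (Liveryman); then Espinoza (Freeman).
Whitfield and Obi are each not a past Master, so the next rule applies.
Whitfield and Obi both have date of admission to current standing Jun 19, 2009, so the next rule applies.
Whitfield and Obi both have admission number 226, so the next rule applies.
Among Whitfield and Obi, by years on the livery (higher first): Whitfield (8 years) before Obi (5 years).
Mendoza, Quinn, Leclerc and Chaudhari are each a past Master, so the next rule applies.
Mendoza, Quinn, Leclerc and Chaudhari all have date of admission to current standing Nov 24, 2016, so the next rule applies.
Mendoza, Quinn, Leclerc and Chaudhari all have admission number 204, so the next rule applies.
Among Mendoza, Quinn, Leclerc and Chaudhari, by years on the livery (higher first): Mendoza (39 years) before Quinn (23 years) before Leclerc (17 years) before Chaudhari (14 years).
Order: Whitfield, Obi, Mendoza, Quinn, Leclerc, Chaudhari, Espinoza.

Quinn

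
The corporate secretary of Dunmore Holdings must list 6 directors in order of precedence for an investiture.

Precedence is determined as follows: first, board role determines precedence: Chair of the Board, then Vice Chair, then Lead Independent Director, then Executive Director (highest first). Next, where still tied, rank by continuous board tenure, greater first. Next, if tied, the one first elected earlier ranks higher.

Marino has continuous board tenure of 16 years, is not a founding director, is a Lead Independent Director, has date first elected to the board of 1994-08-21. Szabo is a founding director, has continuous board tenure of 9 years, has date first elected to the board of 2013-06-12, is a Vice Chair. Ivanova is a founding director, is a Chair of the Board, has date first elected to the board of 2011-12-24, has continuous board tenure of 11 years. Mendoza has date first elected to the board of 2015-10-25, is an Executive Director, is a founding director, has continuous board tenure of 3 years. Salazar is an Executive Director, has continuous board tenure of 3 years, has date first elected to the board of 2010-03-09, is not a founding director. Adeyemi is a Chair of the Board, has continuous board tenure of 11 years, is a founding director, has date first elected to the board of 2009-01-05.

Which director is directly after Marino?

Salazar

By board role: Adeyemi and Ivanova (Chair of the Board); then Szabo (Vice Chair); then Marino (Lead Independent Director); then Salazar and Mendoza (Executive Director).
Adeyemi and Ivanova both have continuous board tenure 11 years, so the next rule applies.
Among Adeyemi and Ivanova, by date first elected to the board (earlier first): Adeyemi (2009-01-05) before Ivanova (2011-12-24).
Salazar and Mendoza both have continuous board tenure 3 years, so the next rule applies.
Among Salazar and Mendoza, by date first elected to the board (earlier first): Salazar (2010-03-09) before Mendoza (2015-10-25).
Order: Adeyemi, Ivanova, Szabo, Marino, Salazar, Mendoza.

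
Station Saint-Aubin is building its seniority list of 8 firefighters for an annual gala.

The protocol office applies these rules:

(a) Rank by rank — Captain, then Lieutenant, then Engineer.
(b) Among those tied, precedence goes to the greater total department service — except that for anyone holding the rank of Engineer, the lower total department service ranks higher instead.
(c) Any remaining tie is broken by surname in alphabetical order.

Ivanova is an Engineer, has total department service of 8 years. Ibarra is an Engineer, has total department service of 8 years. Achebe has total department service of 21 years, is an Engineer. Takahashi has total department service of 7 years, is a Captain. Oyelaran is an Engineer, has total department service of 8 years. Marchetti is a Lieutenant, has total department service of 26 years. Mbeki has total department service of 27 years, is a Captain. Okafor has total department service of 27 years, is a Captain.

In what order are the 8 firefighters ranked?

By rank: Mbeki, Okafor and Takahashi (Captain); then Marchetti (Lieutenant); then Ibarra, Ivanova, Oyelaran and Achebe (Engineer).
Among Mbeki, Okafor and Takahashi, by total department service (higher first): Mbeki and Okafor (27 years) before Takahashi (7 years).
Among Mbeki and Okafor, alphabetically by surname: Mbeki before Okafor.
Among Ibarra, Ivanova, Oyelaran and Achebe, by total department service (lower first) (reversed rule for this group): Ibarra, Ivanova and Oyelaran (8 years) before Achebe (21 years).
Among Ibarra, Ivanova and Oyelaran, alphabetically by surname: Ibarra before Ivanova before Oyelaran.
Full order: Mbeki, Okafor, Takahashi, Marchetti, Ibarra, Ivanova, Oyelaran, Achebe.

Mbeki, Okafor, Takahashi, Marchetti, Ibarra, Ivanova, Oyelaran, Achebe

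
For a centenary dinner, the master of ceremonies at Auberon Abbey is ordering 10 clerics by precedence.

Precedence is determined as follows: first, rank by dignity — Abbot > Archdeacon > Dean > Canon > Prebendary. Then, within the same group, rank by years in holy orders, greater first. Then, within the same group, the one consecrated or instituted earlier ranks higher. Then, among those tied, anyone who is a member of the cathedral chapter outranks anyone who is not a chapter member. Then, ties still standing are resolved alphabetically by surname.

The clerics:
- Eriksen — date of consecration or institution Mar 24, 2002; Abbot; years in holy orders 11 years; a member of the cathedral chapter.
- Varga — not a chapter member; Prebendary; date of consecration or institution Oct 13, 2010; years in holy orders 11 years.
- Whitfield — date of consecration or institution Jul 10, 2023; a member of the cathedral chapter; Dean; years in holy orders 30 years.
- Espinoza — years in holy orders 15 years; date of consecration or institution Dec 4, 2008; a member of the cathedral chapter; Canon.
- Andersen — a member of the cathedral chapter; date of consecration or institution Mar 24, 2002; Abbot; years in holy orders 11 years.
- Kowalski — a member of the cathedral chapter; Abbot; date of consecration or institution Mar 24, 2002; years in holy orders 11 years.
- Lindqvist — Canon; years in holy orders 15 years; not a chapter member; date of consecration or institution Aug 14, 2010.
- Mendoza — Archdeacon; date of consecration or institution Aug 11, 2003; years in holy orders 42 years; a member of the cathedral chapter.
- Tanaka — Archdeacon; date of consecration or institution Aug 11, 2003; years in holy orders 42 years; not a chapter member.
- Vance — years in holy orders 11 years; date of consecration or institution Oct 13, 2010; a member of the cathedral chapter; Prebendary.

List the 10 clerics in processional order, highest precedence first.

By dignity: Andersen, Eriksen and Kowalski (Abbot); then Mendoza and Tanaka (Archdeacon); then Whitfield (Dean); then Espinoza and Lindqvist (Canon); then Vance and Varga (Prebendary).
Andersen, Eriksen and Kowalski all have years in holy orders 11 years, so the next rule applies.
Andersen, Eriksen and Kowalski all have date of consecration or institution Mar 24, 2002, so the next rule applies.
Andersen, Eriksen and Kowalski are each a member of the cathedral chapter, so the next rule applies.
Among Andersen, Eriksen and Kowalski, alphabetically by surname: Andersen before Eriksen before Kowalski.
Mendoza and Tanaka both have years in holy orders 42 years, so the next rule applies.
Mendoza and Tanaka both have date of consecration or institution Aug 11, 2003, so the next rule applies.
Among Mendoza and Tanaka, a member of the cathedral chapter before not a chapter member: Mendoza (a member of the cathedral chapter) before Tanaka (not a chapter member).
Espinoza and Lindqvist both have years in holy orders 15 years, so the next rule applies.
Among Espinoza and Lindqvist, by date of consecration or institution (earlier first): Espinoza (Dec 4, 2008) before Lindqvist (Aug 14, 2010).
Vance and Varga both have years in holy orders 11 years, so the next rule applies.
Vance and Varga both have date of consecration or institution Oct 13, 2010, so the next rule applies.
Among Vance and Varga, a member of the cathedral chapter before not a chapter member: Vance (a member of the cathedral chapter) before Varga (not a chapter member).
Full order: Andersen, Eriksen, Kowalski, Mendoza, Tanaka, Whitfield, Espinoza, Lindqvist, Vance, Varga.

Andersen, Eriksen, Kowalski, Mendoza, Tanaka, Whitfield, Espinoza, Lindqvist, Vance, Varga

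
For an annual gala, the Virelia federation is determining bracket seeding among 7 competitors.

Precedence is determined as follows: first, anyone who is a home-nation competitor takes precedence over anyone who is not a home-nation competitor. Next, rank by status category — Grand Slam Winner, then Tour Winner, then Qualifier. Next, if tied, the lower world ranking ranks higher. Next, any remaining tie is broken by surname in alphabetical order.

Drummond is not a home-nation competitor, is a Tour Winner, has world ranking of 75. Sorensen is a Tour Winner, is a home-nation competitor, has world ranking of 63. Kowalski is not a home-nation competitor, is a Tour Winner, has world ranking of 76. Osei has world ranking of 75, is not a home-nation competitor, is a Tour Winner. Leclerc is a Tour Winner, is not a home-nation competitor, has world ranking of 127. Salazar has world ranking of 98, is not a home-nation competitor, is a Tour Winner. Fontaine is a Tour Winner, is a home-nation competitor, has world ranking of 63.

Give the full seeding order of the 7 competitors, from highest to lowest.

Fontaine, Sorensen, Drummond, Osei, Kowalski, Salazar, Leclerc

By the first rule: Fontaine and Sorensen (both a home-nation competitor); then Drummond, Osei, Kowalski, Salazar and Leclerc (each not a home-nation competitor).
Fontaine and Sorensen are each Tour Winner, so the next rule applies.
Fontaine and Sorensen both have world ranking 63, so the next rule applies.
Among Fontaine and Sorensen, alphabetically by surname: Fontaine before Sorensen.
Drummond, Osei, Kowalski, Salazar and Leclerc are each Tour Winner, so the next rule applies.
Among Drummond, Osei, Kowalski, Salazar and Leclerc, by world ranking (lower first): Drummond and Osei (75) before Kowalski (76) before Salazar (98) before Leclerc (127).
Among Drummond and Osei, alphabetically by surname: Drummond before Osei.
Full order: Fontaine, Sorensen, Drummond, Osei, Kowalski, Salazar, Leclerc.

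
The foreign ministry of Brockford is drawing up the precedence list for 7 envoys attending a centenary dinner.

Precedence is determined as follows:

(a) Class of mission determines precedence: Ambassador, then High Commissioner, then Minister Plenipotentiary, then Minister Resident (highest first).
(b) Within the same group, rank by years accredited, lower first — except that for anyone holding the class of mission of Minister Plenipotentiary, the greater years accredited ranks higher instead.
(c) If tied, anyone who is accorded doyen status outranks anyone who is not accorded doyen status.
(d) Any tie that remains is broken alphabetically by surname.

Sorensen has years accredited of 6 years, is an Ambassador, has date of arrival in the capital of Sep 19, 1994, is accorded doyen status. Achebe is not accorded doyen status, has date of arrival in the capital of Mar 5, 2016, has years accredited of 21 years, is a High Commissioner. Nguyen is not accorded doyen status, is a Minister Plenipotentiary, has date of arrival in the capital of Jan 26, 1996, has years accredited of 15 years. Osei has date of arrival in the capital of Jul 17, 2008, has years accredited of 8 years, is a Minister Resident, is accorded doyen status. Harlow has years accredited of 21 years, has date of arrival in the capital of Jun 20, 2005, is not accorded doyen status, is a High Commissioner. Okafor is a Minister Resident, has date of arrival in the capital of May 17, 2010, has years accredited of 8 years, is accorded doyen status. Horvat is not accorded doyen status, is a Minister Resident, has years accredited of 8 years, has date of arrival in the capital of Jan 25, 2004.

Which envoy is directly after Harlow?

Nguyen

By class of mission: Sorensen (Ambassador); then Achebe and Harlow (High Commissioner); then Nguyen (Minister Plenipotentiary); then Okafor, Osei and Horvat (Minister Resident).
Achebe and Harlow both have years accredited 21 years, so the next rule applies.
Achebe and Harlow are each not accorded doyen status, so the next rule applies.
Among Achebe and Harlow, alphabetically by surname: Achebe before Harlow.
Okafor, Osei and Horvat all have years accredited 8 years, so the next rule applies.
Among Okafor, Osei and Horvat, accorded doyen status before not accorded doyen status: Okafor and Osei (accorded doyen status) before Horvat (not accorded doyen status).
Among Okafor and Osei, alphabetically by surname: Okafor before Osei.
Order: Sorensen, Achebe, Harlow, Nguyen, Okafor, Osei, Horvat.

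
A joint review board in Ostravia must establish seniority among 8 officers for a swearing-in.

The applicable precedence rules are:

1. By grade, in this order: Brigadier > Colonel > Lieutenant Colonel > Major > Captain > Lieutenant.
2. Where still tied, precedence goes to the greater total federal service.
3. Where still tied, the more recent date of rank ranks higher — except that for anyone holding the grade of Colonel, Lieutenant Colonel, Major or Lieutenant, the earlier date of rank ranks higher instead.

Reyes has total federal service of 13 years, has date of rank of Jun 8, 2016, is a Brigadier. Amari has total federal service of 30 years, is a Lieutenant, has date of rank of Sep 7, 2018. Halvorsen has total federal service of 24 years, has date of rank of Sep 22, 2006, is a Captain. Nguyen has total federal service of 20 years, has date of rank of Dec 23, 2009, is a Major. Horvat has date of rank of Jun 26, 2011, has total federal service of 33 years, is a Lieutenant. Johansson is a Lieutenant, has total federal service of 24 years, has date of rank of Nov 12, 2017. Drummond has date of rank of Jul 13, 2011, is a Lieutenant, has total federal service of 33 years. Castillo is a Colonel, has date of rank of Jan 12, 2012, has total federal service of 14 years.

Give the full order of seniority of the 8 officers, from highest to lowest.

By grade: Reyes (Brigadier); then Castillo (Colonel); then Nguyen (Major); then Halvorsen (Captain); then Horvat, Drummond, Amari and Johansson (Lieutenant).
Among Horvat, Drummond, Amari and Johansson, by total federal service (higher first): Horvat and Drummond (33 years) before Amari (30 years) before Johansson (24 years).
Among Horvat and Drummond, by date of rank (earlier first) (reversed rule for this group): Horvat (Jun 26, 2011) before Drummond (Jul 13, 2011).
Full order: Reyes, Castillo, Nguyen, Halvorsen, Horvat, Drummond, Amari, Johansson.

Reyes, Castillo, Nguyen, Halvorsen, Horvat, Drummond, Amari, Johansson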